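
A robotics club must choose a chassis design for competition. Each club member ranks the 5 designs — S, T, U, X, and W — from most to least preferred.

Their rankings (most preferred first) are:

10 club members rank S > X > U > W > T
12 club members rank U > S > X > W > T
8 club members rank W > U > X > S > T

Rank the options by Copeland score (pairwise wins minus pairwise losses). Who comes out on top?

Pairwise results:
  S vs T: S wins 30–0.
  S vs U: U wins 20–10.
  S vs X: S wins 22–8.
  S vs W: S wins 22–8.
  T vs U: U wins 30–0.
  T vs X: X wins 30–0.
  T vs W: W wins 30–0.
  U vs X: U wins 20–10.
  U vs W: U wins 22–8.
  X vs W: X wins 22–8.
Copeland scores (wins − losses):
  S: 3 − 1 = 2
  T: 0 − 4 = -4
  U: 4 − 0 = 4
  X: 2 − 2 = 0
  W: 1 − 3 = -2
U has the best Copeland score.

U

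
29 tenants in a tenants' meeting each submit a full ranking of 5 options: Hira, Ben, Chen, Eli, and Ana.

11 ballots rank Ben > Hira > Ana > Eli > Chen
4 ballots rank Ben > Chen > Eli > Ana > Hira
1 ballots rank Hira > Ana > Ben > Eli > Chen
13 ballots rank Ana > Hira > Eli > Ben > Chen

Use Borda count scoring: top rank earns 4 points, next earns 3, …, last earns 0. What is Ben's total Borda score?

75

Borda scores:
  Hira: 11·3 + 4·0 + 4 + 13·3 = 76
  Ben: 11·4 + 4·4 + 2 + 13·1 = 75
  Chen: 11·0 + 4·3 + 0 + 13·0 = 12
  Eli: 11·1 + 4·2 + 1 + 13·2 = 46
  Ana: 11·2 + 4·1 + 3 + 13·4 = 81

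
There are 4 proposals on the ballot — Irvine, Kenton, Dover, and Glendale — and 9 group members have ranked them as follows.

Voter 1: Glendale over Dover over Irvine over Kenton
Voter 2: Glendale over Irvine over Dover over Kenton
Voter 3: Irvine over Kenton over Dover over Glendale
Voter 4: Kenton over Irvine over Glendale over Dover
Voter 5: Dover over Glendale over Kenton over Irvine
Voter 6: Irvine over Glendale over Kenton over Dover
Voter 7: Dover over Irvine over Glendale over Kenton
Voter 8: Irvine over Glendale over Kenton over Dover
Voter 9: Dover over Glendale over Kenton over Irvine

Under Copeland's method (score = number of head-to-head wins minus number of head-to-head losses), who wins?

Pairwise results:
  Irvine vs Kenton: Irvine wins 6–3.
  Irvine vs Dover: Irvine wins 5–4.
  Irvine vs Glendale: Irvine wins 5–4.
  Kenton vs Dover: Dover wins 5–4.
  Kenton vs Glendale: Glendale wins 7–2.
  Dover vs Glendale: Glendale wins 5–4.
Copeland scores (wins − losses):
  Irvine: 3 − 0 = 3
  Kenton: 0 − 3 = -3
  Dover: 1 − 2 = -1
  Glendale: 2 − 1 = 1
Irvine has the best Copeland score.

Irvine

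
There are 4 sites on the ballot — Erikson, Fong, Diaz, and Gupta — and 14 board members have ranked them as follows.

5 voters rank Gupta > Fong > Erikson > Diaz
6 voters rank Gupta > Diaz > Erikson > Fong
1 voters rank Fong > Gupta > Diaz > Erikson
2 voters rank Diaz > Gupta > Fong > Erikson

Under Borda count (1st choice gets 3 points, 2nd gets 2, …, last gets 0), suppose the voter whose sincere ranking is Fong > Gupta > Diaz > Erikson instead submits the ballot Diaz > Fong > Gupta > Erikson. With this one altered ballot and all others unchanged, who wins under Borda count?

Gupta

Borda totals with the altered ballot: Erikson 11, Fong 14, Diaz 21, Gupta 38.
The winner is unchanged: still Gupta.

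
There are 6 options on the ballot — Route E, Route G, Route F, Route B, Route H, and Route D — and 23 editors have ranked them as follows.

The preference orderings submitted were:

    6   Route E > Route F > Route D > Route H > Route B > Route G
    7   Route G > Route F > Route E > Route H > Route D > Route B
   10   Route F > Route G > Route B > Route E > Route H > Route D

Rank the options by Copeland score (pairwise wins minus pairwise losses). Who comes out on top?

Pairwise results:
  Route E vs Route G: Route G wins 17–6.
  Route E vs Route F: Route F wins 17–6.
  Route E vs Route B: Route E wins 13–10.
  Route E vs Route H: Route E wins 23–0.
  Route E vs Route D: Route E wins 23–0.
  Route G vs Route F: Route F wins 16–7.
  Route G vs Route B: Route G wins 17–6.
  Route G vs Route H: Route G wins 17–6.
  Route G vs Route D: Route G wins 17–6.
  Route F vs Route B: Route F wins 23–0.
  Route F vs Route H: Route F wins 23–0.
  Route F vs Route D: Route F wins 23–0.
  Route B vs Route H: Route H wins 13–10.
  Route B vs Route D: Route D wins 13–10.
  Route H vs Route D: Route H wins 17–6.
Copeland scores (wins − losses):
  Route E: 3 − 2 = 1
  Route G: 4 − 1 = 3
  Route F: 5 − 0 = 5
  Route B: 0 − 5 = -5
  Route H: 2 − 3 = -1
  Route D: 1 − 4 = -3
Route F has the best Copeland score.

Route F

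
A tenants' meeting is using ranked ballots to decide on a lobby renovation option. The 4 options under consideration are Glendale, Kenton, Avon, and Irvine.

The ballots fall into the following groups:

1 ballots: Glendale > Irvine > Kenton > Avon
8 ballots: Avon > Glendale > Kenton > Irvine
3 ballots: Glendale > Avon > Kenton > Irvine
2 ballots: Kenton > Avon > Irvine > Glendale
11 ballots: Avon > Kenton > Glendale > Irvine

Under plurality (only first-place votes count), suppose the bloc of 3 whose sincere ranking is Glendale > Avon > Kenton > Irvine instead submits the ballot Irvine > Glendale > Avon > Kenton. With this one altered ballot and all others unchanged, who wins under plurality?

Avon

First-place totals with the altered ballot: Glendale 1, Kenton 2, Avon 19, Irvine 3.
The winner is unchanged: still Avon.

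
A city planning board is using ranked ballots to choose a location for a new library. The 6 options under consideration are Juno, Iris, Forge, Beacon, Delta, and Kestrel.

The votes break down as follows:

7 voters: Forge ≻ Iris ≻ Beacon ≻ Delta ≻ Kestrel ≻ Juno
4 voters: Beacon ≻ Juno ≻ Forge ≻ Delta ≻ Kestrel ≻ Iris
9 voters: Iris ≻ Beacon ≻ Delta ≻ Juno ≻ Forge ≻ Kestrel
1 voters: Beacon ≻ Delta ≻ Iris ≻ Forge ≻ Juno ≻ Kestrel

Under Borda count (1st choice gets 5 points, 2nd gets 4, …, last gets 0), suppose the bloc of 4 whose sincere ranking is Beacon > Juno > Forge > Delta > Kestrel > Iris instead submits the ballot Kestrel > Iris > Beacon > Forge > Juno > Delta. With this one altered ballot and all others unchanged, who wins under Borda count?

Borda totals with the altered ballot: Juno 23, Iris 92, Forge 54, Beacon 74, Delta 45, Kestrel 27.
The switch changes the winner from Beacon to Iris.

Iris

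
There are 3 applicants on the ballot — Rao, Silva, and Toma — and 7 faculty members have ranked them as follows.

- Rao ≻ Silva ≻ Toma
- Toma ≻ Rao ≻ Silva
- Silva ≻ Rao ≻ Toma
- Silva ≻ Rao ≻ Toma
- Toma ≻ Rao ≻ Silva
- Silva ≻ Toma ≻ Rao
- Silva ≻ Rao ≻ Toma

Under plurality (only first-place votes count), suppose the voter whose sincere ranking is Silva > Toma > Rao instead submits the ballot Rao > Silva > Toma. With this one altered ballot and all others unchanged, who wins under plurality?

First-place totals with the altered ballot: Rao 2, Silva 3, Toma 2.
The winner is unchanged: still Silva.

Silva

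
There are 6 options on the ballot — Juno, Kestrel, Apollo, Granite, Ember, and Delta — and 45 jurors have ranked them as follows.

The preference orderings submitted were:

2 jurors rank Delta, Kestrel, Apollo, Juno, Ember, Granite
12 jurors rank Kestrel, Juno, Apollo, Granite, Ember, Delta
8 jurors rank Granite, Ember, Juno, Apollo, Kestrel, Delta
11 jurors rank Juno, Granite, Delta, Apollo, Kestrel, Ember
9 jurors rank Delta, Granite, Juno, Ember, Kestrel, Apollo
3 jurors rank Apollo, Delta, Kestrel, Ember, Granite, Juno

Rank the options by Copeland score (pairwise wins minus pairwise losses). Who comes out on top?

Juno

Pairwise results:
  Juno vs Kestrel: Juno wins 28–17.
  Juno vs Apollo: Juno wins 40–5.
  Juno vs Granite: Juno wins 25–20.
  Juno vs Ember: Juno wins 34–11.
  Juno vs Delta: Juno wins 31–14.
  Kestrel vs Apollo: Kestrel wins 23–22.
  Kestrel vs Granite: Granite wins 28–17.
  Kestrel vs Ember: Kestrel wins 28–17.
  Kestrel vs Delta: Delta wins 25–20.
  Apollo vs Granite: Granite wins 28–17.
  Apollo vs Ember: Apollo wins 28–17.
  Apollo vs Delta: Apollo wins 23–22.
  Granite vs Ember: Granite wins 40–5.
  Granite vs Delta: Granite wins 31–14.
  Ember vs Delta: Delta wins 25–20.
Copeland scores (wins − losses):
  Juno: 5 − 0 = 5
  Kestrel: 2 − 3 = -1
  Apollo: 2 − 3 = -1
  Granite: 4 − 1 = 3
  Ember: 0 − 5 = -5
  Delta: 2 − 3 = -1
Juno has the best Copeland score.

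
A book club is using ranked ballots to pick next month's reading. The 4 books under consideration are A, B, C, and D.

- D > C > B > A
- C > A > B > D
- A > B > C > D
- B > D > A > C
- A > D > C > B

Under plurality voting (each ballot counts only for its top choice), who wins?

First-place vote totals:
  A: 2
  B: 1
  C: 1
  D: 1
A has the most first-place votes.

A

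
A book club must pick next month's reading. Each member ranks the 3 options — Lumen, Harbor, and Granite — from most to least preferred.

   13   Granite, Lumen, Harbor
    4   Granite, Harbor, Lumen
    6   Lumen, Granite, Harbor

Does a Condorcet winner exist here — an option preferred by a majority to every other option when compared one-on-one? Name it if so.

Head-to-head results (23 voters total):
Lumen vs Harbor: Lumen wins 19–4.
Lumen vs Granite: Granite wins 17–6.
Harbor vs Granite: Granite wins 23–0.
Granite beats each rival — Lumen (17–6), Harbor (23–0) — so Granite is the Condorcet winner.

Granite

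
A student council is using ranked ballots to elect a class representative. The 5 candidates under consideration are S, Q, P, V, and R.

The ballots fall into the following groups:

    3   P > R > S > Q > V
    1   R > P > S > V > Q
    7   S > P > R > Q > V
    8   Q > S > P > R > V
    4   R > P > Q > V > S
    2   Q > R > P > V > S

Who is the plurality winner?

Q

First-place vote totals:
  S: 7
  Q: 10
  P: 3
  V: 0
  R: 5
Q has the most first-place votes.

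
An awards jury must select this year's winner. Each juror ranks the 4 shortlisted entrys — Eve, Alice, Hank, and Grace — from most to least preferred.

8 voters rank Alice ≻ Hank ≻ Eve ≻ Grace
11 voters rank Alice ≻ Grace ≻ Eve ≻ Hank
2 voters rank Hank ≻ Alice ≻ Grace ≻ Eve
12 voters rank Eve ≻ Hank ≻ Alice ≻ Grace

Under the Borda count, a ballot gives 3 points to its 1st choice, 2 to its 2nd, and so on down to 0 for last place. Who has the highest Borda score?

Borda scores:
  Eve: 8·1 + 11·1 + 2·0 + 12·3 = 55
  Alice: 8·3 + 11·3 + 2·2 + 12·1 = 73
  Hank: 8·2 + 11·0 + 2·3 + 12·2 = 46
  Grace: 8·0 + 11·2 + 2·1 + 12·0 = 24
Alice has the highest total.

Alice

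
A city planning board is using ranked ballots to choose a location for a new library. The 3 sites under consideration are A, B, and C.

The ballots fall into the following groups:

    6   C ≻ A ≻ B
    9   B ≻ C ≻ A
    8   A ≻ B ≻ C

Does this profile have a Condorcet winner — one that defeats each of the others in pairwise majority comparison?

Head-to-head results (23 voters total):
A vs B: A wins 14–9.
A vs C: C wins 15–8.
B vs C: B wins 17–6.
No candidate beats all others: A beats B beats C beats A, a majority cycle.

No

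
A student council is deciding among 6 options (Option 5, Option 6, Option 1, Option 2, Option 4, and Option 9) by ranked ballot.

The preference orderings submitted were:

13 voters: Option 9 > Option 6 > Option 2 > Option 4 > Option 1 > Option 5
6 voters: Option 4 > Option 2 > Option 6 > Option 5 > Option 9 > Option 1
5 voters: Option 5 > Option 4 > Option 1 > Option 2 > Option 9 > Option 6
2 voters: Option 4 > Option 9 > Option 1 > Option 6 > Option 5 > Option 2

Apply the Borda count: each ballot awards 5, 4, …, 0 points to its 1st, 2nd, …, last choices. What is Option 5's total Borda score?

39

Borda scores:
  Option 5: 13·0 + 6·2 + 5·5 + 2·1 = 39
  Option 6: 13·4 + 6·3 + 5·0 + 2·2 = 74
  Option 1: 13·1 + 6·0 + 5·3 + 2·3 = 34
  Option 2: 13·3 + 6·4 + 5·2 + 2·0 = 73
  Option 4: 13·2 + 6·5 + 5·4 + 2·5 = 86
  Option 9: 13·5 + 6·1 + 5·1 + 2·4 = 84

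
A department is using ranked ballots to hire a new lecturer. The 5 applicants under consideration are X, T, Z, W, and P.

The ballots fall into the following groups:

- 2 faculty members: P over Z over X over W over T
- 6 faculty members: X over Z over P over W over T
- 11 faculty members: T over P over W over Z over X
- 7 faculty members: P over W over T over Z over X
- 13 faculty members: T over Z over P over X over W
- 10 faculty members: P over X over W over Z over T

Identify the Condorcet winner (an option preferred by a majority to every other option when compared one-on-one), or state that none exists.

Head-to-head results (49 voters total):
X vs T: T wins 31–18.
X vs Z: Z wins 33–16.
X vs W: X wins 31–18.
X vs P: P wins 43–6.
T vs Z: T wins 31–18.
T vs W: W wins 25–24.
T vs P: P wins 25–24.
Z vs W: W wins 28–21.
Z vs P: P wins 30–19.
W vs P: P wins 49–0.
P beats each rival — X (43–6), T (25–24), Z (30–19), W (49–0) — so P is the Condorcet winner.

P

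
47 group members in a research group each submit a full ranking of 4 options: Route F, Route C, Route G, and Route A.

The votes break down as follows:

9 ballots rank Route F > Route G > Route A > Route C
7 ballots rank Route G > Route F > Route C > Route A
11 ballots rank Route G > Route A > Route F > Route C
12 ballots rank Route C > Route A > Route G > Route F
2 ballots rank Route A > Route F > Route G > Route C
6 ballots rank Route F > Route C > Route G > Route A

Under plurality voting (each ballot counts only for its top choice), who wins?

Route G

First-place vote totals:
  Route F: 15
  Route C: 12
  Route G: 18
  Route A: 2
Route G has the most first-place votes.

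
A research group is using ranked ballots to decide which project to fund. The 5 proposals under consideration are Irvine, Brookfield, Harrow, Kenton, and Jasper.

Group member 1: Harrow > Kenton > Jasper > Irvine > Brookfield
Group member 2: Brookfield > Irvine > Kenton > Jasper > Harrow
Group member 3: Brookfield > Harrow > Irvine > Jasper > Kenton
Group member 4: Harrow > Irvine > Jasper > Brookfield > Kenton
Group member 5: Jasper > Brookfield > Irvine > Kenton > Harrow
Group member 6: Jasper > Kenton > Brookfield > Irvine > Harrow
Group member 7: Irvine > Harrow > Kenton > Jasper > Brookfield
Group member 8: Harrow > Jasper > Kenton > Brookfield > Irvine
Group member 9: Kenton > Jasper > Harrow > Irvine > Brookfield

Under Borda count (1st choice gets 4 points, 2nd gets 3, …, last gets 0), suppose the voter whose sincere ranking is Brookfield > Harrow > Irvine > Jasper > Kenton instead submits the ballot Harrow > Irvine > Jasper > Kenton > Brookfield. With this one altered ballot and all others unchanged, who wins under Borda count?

Jasper

Borda totals with the altered ballot: Irvine 18, Brookfield 11, Harrow 21, Kenton 18, Jasper 22.
The winner is unchanged: still Jasper.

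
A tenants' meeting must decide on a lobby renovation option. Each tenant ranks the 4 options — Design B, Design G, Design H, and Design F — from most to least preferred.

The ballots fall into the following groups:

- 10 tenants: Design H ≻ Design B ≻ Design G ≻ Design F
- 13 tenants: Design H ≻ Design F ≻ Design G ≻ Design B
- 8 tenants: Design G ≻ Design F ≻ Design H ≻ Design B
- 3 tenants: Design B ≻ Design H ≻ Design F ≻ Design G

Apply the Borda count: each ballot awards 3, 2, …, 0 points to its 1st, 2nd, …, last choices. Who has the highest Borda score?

Borda scores:
  Design B: 10·2 + 13·0 + 8·0 + 3·3 = 29
  Design G: 10·1 + 13·1 + 8·3 + 3·0 = 47
  Design H: 10·3 + 13·3 + 8·1 + 3·2 = 83
  Design F: 10·0 + 13·2 + 8·2 + 3·1 = 45
Design H has the highest total.

Design H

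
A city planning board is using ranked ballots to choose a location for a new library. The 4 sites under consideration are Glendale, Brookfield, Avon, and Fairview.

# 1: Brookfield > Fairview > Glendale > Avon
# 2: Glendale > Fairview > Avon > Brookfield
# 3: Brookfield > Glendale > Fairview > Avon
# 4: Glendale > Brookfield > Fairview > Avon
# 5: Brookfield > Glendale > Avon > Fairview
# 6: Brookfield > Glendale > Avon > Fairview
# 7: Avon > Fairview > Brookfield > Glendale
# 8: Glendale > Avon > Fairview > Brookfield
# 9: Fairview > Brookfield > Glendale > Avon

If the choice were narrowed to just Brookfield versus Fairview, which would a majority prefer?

Ballots ranking Brookfield above Fairview: 5.
Ballots ranking Fairview above Brookfield: 4.
Brookfield wins the head-to-head, 5–4.

Brookfield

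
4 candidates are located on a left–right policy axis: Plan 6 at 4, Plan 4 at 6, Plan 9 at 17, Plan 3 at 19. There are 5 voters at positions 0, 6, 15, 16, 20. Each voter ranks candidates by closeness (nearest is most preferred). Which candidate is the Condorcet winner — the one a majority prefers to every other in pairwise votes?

With single-peaked preferences on a line, the Condorcet winner is the candidate closest to the median voter.
The median voter (position 15) is closest to Plan 9 at 17.
Check: Plan 9 vs Plan 4 — voters closer to Plan 9: 3 of 5.

Plan 9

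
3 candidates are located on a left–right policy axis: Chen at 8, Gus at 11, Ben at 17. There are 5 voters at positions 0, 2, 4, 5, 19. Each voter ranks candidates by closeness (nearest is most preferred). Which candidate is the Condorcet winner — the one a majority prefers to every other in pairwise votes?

With single-peaked preferences on a line, the Condorcet winner is the candidate closest to the median voter.
The median voter (position 4) is closest to Chen at 8.
Check: Chen vs Ben — voters closer to Chen: 4 of 5.

Chen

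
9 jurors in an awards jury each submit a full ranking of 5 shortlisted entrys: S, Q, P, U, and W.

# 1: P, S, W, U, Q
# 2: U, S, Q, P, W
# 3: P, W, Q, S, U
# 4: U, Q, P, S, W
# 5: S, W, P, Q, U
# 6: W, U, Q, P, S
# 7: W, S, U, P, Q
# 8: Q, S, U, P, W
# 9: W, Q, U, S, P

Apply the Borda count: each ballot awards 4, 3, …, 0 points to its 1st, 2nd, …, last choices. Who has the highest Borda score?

Borda scores:
  S: 3 + 3 + 1 + 1 + 4 + 0 + 3 + 3 + 1 = 19
  Q: 0 + 2 + 2 + 3 + 1 + 2 + 0 + 4 + 3 = 17
  P: 4 + 1 + 4 + 2 + 2 + 1 + 1 + 1 + 0 = 16
  U: 1 + 4 + 0 + 4 + 0 + 3 + 2 + 2 + 2 = 18
  W: 2 + 0 + 3 + 0 + 3 + 4 + 4 + 0 + 4 = 20
W has the highest total.

W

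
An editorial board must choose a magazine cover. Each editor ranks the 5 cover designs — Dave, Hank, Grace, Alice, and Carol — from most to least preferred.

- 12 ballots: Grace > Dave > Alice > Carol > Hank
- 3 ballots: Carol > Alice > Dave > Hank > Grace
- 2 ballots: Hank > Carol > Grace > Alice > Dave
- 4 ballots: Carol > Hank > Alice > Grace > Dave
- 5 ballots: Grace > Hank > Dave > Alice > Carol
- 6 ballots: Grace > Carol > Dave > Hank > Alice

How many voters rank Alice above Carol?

17

Ballots ranking Alice above Carol: 12+5 = 17.
Ballots ranking Carol above Alice: 3+2+4+6 = 15.
So 17 of 32 voters prefer Alice to Carol.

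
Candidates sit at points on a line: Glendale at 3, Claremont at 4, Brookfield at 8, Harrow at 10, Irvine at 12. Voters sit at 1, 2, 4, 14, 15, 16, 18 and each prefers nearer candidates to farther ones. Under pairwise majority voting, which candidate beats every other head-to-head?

Irvine

With single-peaked preferences on a line, the Condorcet winner is the candidate closest to the median voter.
The median voter (position 14) is closest to Irvine at 12.
Check: Irvine vs Claremont — voters closer to Irvine: 4 of 7.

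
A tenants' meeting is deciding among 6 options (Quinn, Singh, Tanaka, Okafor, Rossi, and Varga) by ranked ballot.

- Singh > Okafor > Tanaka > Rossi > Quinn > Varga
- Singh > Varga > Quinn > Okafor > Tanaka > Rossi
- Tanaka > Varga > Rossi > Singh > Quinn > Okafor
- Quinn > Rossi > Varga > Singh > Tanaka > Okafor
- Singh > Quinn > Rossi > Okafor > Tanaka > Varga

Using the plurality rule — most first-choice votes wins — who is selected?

Singh

First-place vote totals:
  Quinn: 1
  Singh: 3
  Tanaka: 1
  Okafor: 0
  Rossi: 0
  Varga: 0
Singh has the most first-place votes.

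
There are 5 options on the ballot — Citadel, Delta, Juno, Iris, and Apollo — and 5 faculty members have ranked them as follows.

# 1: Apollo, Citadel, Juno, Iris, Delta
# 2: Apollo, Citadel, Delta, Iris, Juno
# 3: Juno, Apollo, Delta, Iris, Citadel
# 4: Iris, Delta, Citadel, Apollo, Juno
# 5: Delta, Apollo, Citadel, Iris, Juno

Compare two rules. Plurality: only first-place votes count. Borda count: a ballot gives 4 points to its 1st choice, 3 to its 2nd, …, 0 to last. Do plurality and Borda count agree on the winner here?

Yes

Plurality first-place counts: Citadel 0, Delta 1, Juno 1, Iris 1, Apollo 2 → Apollo.
Borda totals: Citadel 10, Delta 11, Juno 6, Iris 8, Apollo 15 → Apollo.
The two rules agree on Apollo.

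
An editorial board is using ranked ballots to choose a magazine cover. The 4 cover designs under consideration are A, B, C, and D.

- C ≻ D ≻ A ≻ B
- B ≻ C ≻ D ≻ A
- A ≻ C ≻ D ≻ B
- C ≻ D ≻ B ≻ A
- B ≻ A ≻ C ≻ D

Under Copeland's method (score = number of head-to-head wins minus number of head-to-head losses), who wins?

C

Pairwise results:
  A vs B: B wins 3–2.
  A vs C: C wins 3–2.
  A vs D: D wins 3–2.
  B vs C: C wins 3–2.
  B vs D: D wins 3–2.
  C vs D: C wins 5–0.
Copeland scores (wins − losses):
  A: 0 − 3 = -3
  B: 1 − 2 = -1
  C: 3 − 0 = 3
  D: 2 − 1 = 1
C has the best Copeland score.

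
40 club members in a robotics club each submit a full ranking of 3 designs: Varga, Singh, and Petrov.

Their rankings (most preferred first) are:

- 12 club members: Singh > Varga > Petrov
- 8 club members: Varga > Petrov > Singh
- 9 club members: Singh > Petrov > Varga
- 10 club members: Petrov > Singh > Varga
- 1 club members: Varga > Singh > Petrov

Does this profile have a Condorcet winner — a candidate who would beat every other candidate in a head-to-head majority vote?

Head-to-head results (40 voters total):
Varga vs Singh: Singh wins 31–9.
Varga vs Petrov: Varga wins 21–19.
Singh vs Petrov: Singh wins 22–18.
Singh beats each rival — Varga (31–9), Petrov (22–18) — so Singh is the Condorcet winner.

Yes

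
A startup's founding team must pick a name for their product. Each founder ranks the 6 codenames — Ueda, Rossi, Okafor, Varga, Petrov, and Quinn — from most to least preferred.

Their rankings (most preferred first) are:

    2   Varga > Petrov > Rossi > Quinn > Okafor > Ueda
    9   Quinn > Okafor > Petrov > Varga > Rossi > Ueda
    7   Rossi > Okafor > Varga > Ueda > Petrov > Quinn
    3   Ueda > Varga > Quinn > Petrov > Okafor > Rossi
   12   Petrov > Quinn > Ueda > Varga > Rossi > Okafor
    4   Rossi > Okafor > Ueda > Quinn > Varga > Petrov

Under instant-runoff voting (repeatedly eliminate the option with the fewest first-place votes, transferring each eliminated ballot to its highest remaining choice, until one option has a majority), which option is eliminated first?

Round 1: Petrov 12, Rossi 11, Quinn 9, Ueda 3, Varga 2, Okafor 0. Okafor has the fewest and is eliminated.
Round 2: Petrov 12, Rossi 11, Quinn 9, Ueda 3, Varga 2. Varga has the fewest and is eliminated.
Round 3: Petrov 14, Rossi 11, Quinn 9, Ueda 3. Ueda has the fewest and is eliminated.
Round 4: Petrov 14, Quinn 12, Rossi 11. Rossi has the fewest and is eliminated.
Round 5: Petrov 21, Quinn 16. Petrov has a majority.

Okafor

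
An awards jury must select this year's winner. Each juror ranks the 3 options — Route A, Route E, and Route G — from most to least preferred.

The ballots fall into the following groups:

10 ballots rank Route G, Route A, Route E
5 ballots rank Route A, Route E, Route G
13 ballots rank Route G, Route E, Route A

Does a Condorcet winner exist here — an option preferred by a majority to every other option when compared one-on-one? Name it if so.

Route G

Head-to-head results (28 voters total):
Route A vs Route E: Route A wins 15–13.
Route A vs Route G: Route G wins 23–5.
Route E vs Route G: Route G wins 23–5.
Route G beats each rival — Route A (23–5), Route E (23–5) — so Route G is the Condorcet winner.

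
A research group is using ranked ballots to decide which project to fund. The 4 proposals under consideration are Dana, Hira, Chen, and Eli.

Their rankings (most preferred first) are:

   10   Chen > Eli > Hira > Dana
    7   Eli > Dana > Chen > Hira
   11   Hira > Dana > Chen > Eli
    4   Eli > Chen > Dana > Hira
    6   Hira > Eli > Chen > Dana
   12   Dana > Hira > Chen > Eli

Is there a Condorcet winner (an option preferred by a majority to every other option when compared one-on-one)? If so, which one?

Hira

Head-to-head results (50 voters total):
Dana vs Hira: Hira wins 27–23.
Dana vs Chen: Dana wins 30–20.
Dana vs Eli: Eli wins 27–23.
Hira vs Chen: Hira wins 29–21.
Hira vs Eli: Hira wins 29–21.
Chen vs Eli: Chen wins 33–17.
Hira beats each rival — Dana (27–23), Chen (29–21), Eli (29–21) — so Hira is the Condorcet winner.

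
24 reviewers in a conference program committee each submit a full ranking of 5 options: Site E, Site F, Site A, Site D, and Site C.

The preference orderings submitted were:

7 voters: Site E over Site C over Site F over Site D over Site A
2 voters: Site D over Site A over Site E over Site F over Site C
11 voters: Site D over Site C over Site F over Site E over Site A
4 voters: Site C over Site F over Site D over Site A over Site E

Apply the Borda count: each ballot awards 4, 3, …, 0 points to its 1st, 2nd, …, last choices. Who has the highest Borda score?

Borda scores:
  Site E: 7·4 + 2·2 + 11·1 + 4·0 = 43
  Site F: 7·2 + 2·1 + 11·2 + 4·3 = 50
  Site A: 7·0 + 2·3 + 11·0 + 4·1 = 10
  Site D: 7·1 + 2·4 + 11·4 + 4·2 = 67
  Site C: 7·3 + 2·0 + 11·3 + 4·4 = 70
Site C has the highest total.

Site C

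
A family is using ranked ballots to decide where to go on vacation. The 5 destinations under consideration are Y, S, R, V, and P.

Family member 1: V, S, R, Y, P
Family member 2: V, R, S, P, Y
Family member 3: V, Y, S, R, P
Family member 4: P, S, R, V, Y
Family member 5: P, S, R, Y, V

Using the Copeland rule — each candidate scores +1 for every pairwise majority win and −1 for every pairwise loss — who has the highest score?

V

Pairwise results:
  Y vs S: S wins 4–1.
  Y vs R: R wins 4–1.
  Y vs V: V wins 4–1.
  Y vs P: P wins 3–2.
  S vs R: S wins 4–1.
  S vs V: V wins 3–2.
  S vs P: S wins 3–2.
  R vs V: V wins 3–2.
  R vs P: R wins 3–2.
  V vs P: V wins 3–2.
Copeland scores (wins − losses):
  Y: 0 − 4 = -4
  S: 3 − 1 = 2
  R: 2 − 2 = 0
  V: 4 − 0 = 4
  P: 1 − 3 = -2
V has the best Copeland score.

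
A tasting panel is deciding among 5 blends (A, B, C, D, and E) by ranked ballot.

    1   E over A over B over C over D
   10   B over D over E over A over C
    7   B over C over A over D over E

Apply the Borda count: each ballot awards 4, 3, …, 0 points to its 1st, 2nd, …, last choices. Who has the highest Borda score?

B

Borda scores:
  A: 3 + 10·1 + 7·2 = 27
  B: 2 + 10·4 + 7·4 = 70
  C: 1 + 10·0 + 7·3 = 22
  D: 0 + 10·3 + 7·1 = 37
  E: 4 + 10·2 + 7·0 = 24
B has the highest total.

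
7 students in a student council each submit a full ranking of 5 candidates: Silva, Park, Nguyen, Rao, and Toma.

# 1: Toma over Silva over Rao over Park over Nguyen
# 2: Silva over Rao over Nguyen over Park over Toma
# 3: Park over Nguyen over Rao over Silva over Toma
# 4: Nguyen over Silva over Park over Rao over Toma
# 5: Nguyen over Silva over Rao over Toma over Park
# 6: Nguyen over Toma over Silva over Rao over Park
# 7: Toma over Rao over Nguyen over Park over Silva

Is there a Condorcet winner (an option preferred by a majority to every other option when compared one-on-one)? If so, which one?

Nguyen

Head-to-head results (7 voters total):
Silva vs Park: Silva wins 5–2.
Silva vs Nguyen: Nguyen wins 5–2.
Silva vs Rao: Silva wins 5–2.
Silva vs Toma: Silva wins 4–3.
Park vs Nguyen: Nguyen wins 5–2.
Park vs Rao: Rao wins 5–2.
Park vs Toma: Toma wins 4–3.
Nguyen vs Rao: Nguyen wins 4–3.
Nguyen vs Toma: Nguyen wins 5–2.
Rao vs Toma: Rao wins 4–3.
Nguyen beats each rival — Silva (5–2), Park (5–2), Rao (4–3), Toma (5–2) — so Nguyen is the Condorcet winner.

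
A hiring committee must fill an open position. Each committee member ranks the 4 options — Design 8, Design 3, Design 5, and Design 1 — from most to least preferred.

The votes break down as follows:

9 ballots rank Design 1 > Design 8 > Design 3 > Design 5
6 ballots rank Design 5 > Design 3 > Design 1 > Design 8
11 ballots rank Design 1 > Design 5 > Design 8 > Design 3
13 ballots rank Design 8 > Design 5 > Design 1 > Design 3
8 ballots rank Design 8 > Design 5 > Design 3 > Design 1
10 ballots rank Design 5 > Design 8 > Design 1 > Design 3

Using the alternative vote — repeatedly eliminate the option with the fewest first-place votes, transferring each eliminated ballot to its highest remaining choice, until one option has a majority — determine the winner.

Round 1: Design 8 21, Design 1 20, Design 5 16, Design 3 0. Design 3 has the fewest and is eliminated.
Round 2: Design 8 21, Design 1 20, Design 5 16. Design 5 has the fewest and is eliminated.
Round 3: Design 8 31, Design 1 26. Design 8 has a majority.

Design 8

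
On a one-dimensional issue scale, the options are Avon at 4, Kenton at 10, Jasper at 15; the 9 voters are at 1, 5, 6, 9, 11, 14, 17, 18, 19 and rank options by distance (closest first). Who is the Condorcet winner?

With single-peaked preferences on a line, the Condorcet winner is the candidate closest to the median voter.
The median voter (position 11) is closest to Kenton at 10.
Check: Kenton vs Avon — voters closer to Kenton: 6 of 9.

Kenton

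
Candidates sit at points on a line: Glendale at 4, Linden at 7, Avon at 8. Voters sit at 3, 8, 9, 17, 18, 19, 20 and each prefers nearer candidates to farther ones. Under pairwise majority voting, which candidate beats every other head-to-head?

Avon

With single-peaked preferences on a line, the Condorcet winner is the candidate closest to the median voter.
The median voter (position 17) is closest to Avon at 8.
Check: Avon vs Linden — voters closer to Avon: 6 of 7.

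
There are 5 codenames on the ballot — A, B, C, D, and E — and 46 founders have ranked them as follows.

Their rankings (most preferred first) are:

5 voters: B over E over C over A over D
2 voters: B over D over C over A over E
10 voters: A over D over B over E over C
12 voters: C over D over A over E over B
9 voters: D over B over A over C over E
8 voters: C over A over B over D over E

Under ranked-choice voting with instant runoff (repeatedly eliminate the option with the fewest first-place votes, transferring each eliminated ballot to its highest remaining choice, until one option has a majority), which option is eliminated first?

E

Round 1: C 20, A 10, D 9, B 7, E 0. E has the fewest and is eliminated.
Round 2: C 20, A 10, D 9, B 7. B has the fewest and is eliminated.
Round 3: C 25, D 11, A 10. C has a majority.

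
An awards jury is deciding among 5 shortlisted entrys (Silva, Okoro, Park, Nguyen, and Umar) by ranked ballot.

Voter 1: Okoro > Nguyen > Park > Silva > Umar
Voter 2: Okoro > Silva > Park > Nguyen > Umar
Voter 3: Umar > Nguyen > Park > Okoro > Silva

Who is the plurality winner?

First-place vote totals:
  Silva: 0
  Okoro: 2
  Park: 0
  Nguyen: 0
  Umar: 1
Okoro has the most first-place votes.

Okoro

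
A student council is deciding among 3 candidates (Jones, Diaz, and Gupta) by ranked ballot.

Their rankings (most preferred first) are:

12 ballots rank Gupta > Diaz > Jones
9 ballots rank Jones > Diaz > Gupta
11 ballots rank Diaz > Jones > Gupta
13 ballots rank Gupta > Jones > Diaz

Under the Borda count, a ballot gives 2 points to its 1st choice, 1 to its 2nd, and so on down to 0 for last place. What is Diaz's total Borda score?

Borda scores:
  Jones: 12·0 + 9·2 + 11·1 + 13·1 = 42
  Diaz: 12·1 + 9·1 + 11·2 + 13·0 = 43
  Gupta: 12·2 + 9·0 + 11·0 + 13·2 = 50

43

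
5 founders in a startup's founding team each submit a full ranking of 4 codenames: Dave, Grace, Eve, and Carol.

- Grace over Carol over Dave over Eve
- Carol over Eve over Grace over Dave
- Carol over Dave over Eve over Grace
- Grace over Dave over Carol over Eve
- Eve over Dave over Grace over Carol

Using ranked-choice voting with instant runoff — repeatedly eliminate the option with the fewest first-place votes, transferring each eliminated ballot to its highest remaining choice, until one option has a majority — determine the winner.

Round 1: Grace 2, Carol 2, Eve 1, Dave 0. Dave has the fewest and is eliminated.
Round 2: Grace 2, Carol 2, Eve 1. Eve has the fewest and is eliminated.
Round 3: Grace 3, Carol 2. Grace has a majority.

Grace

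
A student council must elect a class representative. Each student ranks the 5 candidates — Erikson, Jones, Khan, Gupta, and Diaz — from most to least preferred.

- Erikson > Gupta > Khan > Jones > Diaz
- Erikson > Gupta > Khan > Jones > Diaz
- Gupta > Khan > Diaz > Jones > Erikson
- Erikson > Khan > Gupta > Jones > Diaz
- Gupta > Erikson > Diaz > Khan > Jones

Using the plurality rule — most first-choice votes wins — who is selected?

First-place vote totals:
  Erikson: 3
  Jones: 0
  Khan: 0
  Gupta: 2
  Diaz: 0
Erikson has the most first-place votes.

Erikson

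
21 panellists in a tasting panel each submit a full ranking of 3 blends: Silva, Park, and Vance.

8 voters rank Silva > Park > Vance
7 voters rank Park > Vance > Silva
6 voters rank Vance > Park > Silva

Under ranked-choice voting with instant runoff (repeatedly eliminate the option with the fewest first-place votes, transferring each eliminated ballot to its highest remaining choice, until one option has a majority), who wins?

Park

Round 1: Silva 8, Park 7, Vance 6. Vance has the fewest and is eliminated.
Round 2: Park 13, Silva 8. Park has a majority.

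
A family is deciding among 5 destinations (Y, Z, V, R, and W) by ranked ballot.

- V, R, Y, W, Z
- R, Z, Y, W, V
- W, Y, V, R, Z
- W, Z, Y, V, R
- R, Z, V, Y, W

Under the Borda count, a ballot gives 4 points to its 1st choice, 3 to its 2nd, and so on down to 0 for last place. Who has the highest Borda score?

Borda scores:
  Y: 2 + 2 + 3 + 2 + 1 = 10
  Z: 0 + 3 + 0 + 3 + 3 = 9
  V: 4 + 0 + 2 + 1 + 2 = 9
  R: 3 + 4 + 1 + 0 + 4 = 12
  W: 1 + 1 + 4 + 4 + 0 = 10
R has the highest total.

R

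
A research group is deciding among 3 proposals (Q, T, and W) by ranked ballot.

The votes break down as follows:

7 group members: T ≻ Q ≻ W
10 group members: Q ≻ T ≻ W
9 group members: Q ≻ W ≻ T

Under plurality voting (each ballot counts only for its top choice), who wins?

First-place vote totals:
  Q: 19
  T: 7
  W: 0
Q has the most first-place votes.

Q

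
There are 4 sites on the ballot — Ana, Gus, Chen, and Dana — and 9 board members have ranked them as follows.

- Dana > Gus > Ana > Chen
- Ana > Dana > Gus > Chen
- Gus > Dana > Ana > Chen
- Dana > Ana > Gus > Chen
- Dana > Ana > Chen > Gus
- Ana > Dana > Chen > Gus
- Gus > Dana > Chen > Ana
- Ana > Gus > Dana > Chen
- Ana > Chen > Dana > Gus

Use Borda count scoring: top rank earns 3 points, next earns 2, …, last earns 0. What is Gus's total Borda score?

Borda scores:
  Ana: 1 + 3 + 1 + 2 + 2 + 3 + 0 + 3 + 3 = 18
  Gus: 2 + 1 + 3 + 1 + 0 + 0 + 3 + 2 + 0 = 12
  Chen: 0 + 0 + 0 + 0 + 1 + 1 + 1 + 0 + 2 = 5
  Dana: 3 + 2 + 2 + 3 + 3 + 2 + 2 + 1 + 1 = 19

12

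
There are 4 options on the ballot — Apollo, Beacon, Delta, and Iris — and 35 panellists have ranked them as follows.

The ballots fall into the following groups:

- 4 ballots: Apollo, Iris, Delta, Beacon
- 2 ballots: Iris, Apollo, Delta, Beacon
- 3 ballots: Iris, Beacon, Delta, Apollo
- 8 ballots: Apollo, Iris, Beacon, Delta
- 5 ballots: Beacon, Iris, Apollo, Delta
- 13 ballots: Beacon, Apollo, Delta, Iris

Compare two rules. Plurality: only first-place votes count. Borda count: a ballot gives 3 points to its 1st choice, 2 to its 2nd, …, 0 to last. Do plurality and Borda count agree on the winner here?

Plurality first-place counts: Apollo 12, Beacon 18, Delta 0, Iris 5 → Beacon.
Borda totals: Apollo 71, Beacon 68, Delta 22, Iris 49 → Apollo.
The two rules disagree: plurality picks Beacon, Borda picks Apollo.

No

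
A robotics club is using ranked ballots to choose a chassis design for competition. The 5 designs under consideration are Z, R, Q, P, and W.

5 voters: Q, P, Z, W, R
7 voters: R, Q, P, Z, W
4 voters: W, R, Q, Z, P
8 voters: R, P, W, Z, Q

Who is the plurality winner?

First-place vote totals:
  Z: 0
  R: 15
  Q: 5
  P: 0
  W: 4
R has the most first-place votes.

R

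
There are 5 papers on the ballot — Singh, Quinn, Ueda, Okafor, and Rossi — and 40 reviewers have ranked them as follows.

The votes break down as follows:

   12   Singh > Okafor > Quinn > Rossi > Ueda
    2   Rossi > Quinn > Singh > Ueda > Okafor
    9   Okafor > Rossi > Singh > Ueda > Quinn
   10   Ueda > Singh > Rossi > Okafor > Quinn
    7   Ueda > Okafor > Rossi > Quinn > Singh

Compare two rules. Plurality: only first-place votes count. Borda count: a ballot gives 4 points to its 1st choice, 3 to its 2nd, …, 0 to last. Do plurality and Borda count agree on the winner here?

No

Plurality first-place counts: Singh 12, Quinn 0, Ueda 17, Okafor 9, Rossi 2 → Ueda.
Borda totals: Singh 100, Quinn 37, Ueda 79, Okafor 103, Rossi 81 → Okafor.
The two rules disagree: plurality picks Ueda, Borda picks Okafor.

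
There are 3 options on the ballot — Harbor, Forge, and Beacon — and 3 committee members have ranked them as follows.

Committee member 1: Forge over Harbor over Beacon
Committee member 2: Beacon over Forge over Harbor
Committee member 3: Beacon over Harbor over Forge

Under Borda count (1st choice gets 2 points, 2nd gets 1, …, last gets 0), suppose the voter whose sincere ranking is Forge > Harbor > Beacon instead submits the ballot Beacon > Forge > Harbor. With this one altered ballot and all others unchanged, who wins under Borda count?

Borda totals with the altered ballot: Harbor 1, Forge 2, Beacon 6.
The winner is unchanged: still Beacon.

Beacon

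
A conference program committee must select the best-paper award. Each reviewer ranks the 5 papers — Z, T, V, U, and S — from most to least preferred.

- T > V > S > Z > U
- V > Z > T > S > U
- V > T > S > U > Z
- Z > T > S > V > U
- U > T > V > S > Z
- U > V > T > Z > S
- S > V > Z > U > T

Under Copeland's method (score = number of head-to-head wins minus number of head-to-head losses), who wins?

V

Pairwise results:
  Z vs T: T wins 4–3.
  Z vs V: V wins 6–1.
  Z vs U: Z wins 4–3.
  Z vs S: S wins 4–3.
  T vs V: V wins 4–3.
  T vs U: T wins 4–3.
  T vs S: T wins 6–1.
  V vs U: V wins 5–2.
  V vs S: V wins 5–2.
  U vs S: S wins 5–2.
Copeland scores (wins − losses):
  Z: 1 − 3 = -2
  T: 3 − 1 = 2
  V: 4 − 0 = 4
  U: 0 − 4 = -4
  S: 2 − 2 = 0
V has the best Copeland score.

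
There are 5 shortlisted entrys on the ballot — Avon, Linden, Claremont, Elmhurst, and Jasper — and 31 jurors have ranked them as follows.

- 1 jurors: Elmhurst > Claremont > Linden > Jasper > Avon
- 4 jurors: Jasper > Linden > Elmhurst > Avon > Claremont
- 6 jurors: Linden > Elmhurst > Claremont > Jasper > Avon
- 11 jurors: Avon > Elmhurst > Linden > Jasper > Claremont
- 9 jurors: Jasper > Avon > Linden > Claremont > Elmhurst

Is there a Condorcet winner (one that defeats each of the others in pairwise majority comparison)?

No

Head-to-head results (31 voters total):
Avon vs Linden: Avon wins 20–11.
Avon vs Claremont: Avon wins 24–7.
Avon vs Elmhurst: Avon wins 20–11.
Avon vs Jasper: Jasper wins 20–11.
Linden vs Claremont: Linden wins 30–1.
Linden vs Elmhurst: Linden wins 19–12.
Linden vs Jasper: Linden wins 18–13.
Claremont vs Elmhurst: Elmhurst wins 22–9.
Claremont vs Jasper: Jasper wins 24–7.
Elmhurst vs Jasper: Elmhurst wins 18–13.
No candidate beats all others: Avon beats Linden beats Jasper beats Avon, a majority cycle.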